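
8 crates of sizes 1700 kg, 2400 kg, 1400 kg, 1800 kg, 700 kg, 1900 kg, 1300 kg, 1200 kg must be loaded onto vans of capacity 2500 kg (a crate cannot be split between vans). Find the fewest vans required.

6

Total = 2400 + 1900 + 1800 + 1700 + 1400 + 1300 + 1200 + 700 = 12400 kg.
Lower bound: ⌈12400/2500⌉ = 5 vans.
Also, 6 crates each exceed 1250 kg, and no two of those can share a van, so at least 6 vans are needed.
A packing using 6 vans:
  van 1: 2400 = 2400
  van 2: 1900 = 1900
  van 3: 1800 + 700 = 2500
  van 4: 1700 = 1700
  van 5: 1400 = 1400
  van 6: 1300 + 1200 = 2500
This matches the lower bound, so 6 is optimal.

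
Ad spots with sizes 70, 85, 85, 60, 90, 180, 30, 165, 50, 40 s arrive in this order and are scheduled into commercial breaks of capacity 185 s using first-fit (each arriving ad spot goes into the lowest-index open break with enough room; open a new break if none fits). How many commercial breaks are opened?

5

  70 → break 1 (new)  [load 70/185]
  85 → break 1  [load 155/185]
  85 → break 2 (new)  [load 85/185]
  60 → break 2  [load 145/185]
  90 → break 3 (new)  [load 90/185]
  180 → break 4 (new)  [load 180/185]
  30 → break 1  [load 185/185]
  165 → break 5 (new)  [load 165/185]
  50 → break 3  [load 140/185]
  40 → break 2  [load 185/185]
5 commercial breaks opened.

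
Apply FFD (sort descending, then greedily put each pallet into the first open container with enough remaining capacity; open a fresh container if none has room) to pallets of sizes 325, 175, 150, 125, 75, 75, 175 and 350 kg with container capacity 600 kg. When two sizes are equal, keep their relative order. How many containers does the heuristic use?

3

Sorted descending: 350, 325, 175, 175, 150, 125, 75, 75.
  350 → container 1 (new)  [load 350/600]
  325 → container 2 (new)  [load 325/600]
  175 → container 1  [load 525/600]
  175 → container 2  [load 500/600]
  150 → container 3 (new)  [load 150/600]
  125 → container 3  [load 275/600]
  75 → container 1  [load 600/600]
  75 → container 2  [load 575/600]
3 containers opened.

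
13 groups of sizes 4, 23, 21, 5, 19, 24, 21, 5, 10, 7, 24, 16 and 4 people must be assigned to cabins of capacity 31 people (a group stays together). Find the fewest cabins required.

7

Total = 24 + 24 + 23 + 21 + 21 + 19 + 16 + 10 + 7 + 5 + 5 + 4 + 4 = 183 people.
Lower bound: ⌈183/31⌉ = 6 cabins.
Also, 7 groups each exceed 31/2 people, and no two of those can share a cabin, so at least 7 cabins are needed.
A packing using 7 cabins:
  cabin 1: 24 + 7 = 31
  cabin 2: 24 + 5 = 29
  cabin 3: 23 + 5 = 28
  cabin 4: 21 + 10 = 31
  cabin 5: 21 + 4 + 4 = 29
  cabin 6: 19 = 19
  cabin 7: 16 = 16
This matches the lower bound, so 7 is optimal.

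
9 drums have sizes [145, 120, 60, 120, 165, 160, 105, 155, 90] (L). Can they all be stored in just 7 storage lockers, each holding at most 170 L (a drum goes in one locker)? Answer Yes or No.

Total = 1120 L; ⌈1120/170⌉ = 7.
8 drums each exceed half the capacity and cannot share a locker, forcing at least 8 storage lockers.
At least 8 storage lockers are required, but only 7 are allowed.

No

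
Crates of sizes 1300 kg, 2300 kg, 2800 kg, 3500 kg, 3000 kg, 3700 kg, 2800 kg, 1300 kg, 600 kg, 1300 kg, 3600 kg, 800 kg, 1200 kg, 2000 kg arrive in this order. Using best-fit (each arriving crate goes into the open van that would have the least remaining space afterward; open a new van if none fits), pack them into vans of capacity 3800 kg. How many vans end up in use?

  1300 → van 1 (new)  [load 1300/3800]
  2300 → van 1  [load 3600/3800]
  2800 → van 2 (new)  [load 2800/3800]
  3500 → van 3 (new)  [load 3500/3800]
  3000 → van 4 (new)  [load 3000/3800]
  3700 → van 5 (new)  [load 3700/3800]
  2800 → van 6 (new)  [load 2800/3800]
  1300 → van 7 (new)  [load 1300/3800]
  600 → van 4  [load 3600/3800]
  1300 → van 7  [load 2600/3800]
  3600 → van 8 (new)  [load 3600/3800]
  800 → van 2  [load 3600/3800]
  1200 → van 7  [load 3800/3800]
  2000 → van 9 (new)  [load 2000/3800]
9 vans opened.

9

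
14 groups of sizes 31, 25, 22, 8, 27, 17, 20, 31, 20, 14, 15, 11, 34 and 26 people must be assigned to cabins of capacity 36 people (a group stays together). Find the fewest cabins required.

10

Total = 34 + 31 + 31 + 27 + 26 + 25 + 22 + 20 + 20 + 17 + 15 + 14 + 11 + 8 = 301 people.
Lower bound: ⌈301/36⌉ = 9 cabins.
A packing using 10 cabins:
  cabin 1: 34 = 34
  cabin 2: 31 = 31
  cabin 3: 31 = 31
  cabin 4: 27 + 8 = 35
  cabin 5: 26 = 26
  cabin 6: 25 + 11 = 36
  cabin 7: 22 + 14 = 36
  cabin 8: 20 + 15 = 35
  cabin 9: 20 = 20
  cabin 10: 17 = 17
No arrangement into 9 cabins stays within capacity, so 10 is optimal.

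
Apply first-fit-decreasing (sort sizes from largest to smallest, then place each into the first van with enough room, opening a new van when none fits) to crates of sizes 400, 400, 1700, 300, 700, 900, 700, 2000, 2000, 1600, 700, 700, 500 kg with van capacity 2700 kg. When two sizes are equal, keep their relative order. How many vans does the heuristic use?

Sorted descending: 2000, 2000, 1700, 1600, 900, 700, 700, 700, 700, 500, 400, 400, 300.
  2000 → van 1 (new)  [load 2000/2700]
  2000 → van 2 (new)  [load 2000/2700]
  1700 → van 3 (new)  [load 1700/2700]
  1600 → van 4 (new)  [load 1600/2700]
  900 → van 3  [load 2600/2700]
  700 → van 1  [load 2700/2700]
  700 → van 2  [load 2700/2700]
  700 → van 4  [load 2300/2700]
  700 → van 5 (new)  [load 700/2700]
  500 → van 5  [load 1200/2700]
  400 → van 4  [load 2700/2700]
  400 → van 5  [load 1600/2700]
  300 → van 5  [load 1900/2700]
5 vans opened.

5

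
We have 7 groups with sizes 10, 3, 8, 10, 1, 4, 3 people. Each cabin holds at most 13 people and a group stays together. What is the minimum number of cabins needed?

Total = 10 + 10 + 8 + 4 + 3 + 3 + 1 = 39 people.
Lower bound: ⌈39/13⌉ = 3 cabins.
A packing using 3 cabins:
  cabin 1: 10 + 3 = 13
  cabin 2: 10 + 3 = 13
  cabin 3: 8 + 4 + 1 = 13
This matches the lower bound, so 3 is optimal.

3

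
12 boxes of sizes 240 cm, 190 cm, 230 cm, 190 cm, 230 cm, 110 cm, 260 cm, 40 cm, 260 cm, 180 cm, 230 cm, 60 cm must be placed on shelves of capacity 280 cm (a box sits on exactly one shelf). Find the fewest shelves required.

Total = 260 + 260 + 240 + 230 + 230 + 230 + 190 + 190 + 180 + 110 + 60 + 40 = 2220 cm.
Lower bound: ⌈2220/280⌉ = 8 shelves.
Also, 9 boxes each exceed 140 cm, and no two of those can share a shelf, so at least 9 shelves are needed.
A packing using 10 shelves:
  shelf 1: 260 = 260
  shelf 2: 260 = 260
  shelf 3: 240 + 40 = 280
  shelf 4: 230 = 230
  shelf 5: 230 = 230
  shelf 6: 230 = 230
  shelf 7: 190 + 60 = 250
  shelf 8: 190 = 190
  shelf 9: 180 = 180
  shelf 10: 110 = 110
No arrangement into 9 shelves stays within capacity, so 10 is optimal.

10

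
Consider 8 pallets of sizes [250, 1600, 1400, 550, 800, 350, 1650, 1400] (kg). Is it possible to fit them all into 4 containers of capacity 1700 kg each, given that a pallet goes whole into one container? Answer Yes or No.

Total = 8000 kg; ⌈8000/1700⌉ = 5.
At least 5 containers are required, but only 4 are allowed.

No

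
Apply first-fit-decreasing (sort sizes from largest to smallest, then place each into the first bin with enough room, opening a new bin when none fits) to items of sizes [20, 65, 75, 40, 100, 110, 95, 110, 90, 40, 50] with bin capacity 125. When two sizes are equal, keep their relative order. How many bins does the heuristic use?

8

Sorted descending: 110, 110, 100, 95, 90, 75, 65, 50, 40, 40, 20.
  110 → bin 1 (new)  [load 110/125]
  110 → bin 2 (new)  [load 110/125]
  100 → bin 3 (new)  [load 100/125]
  95 → bin 4 (new)  [load 95/125]
  90 → bin 5 (new)  [load 90/125]
  75 → bin 6 (new)  [load 75/125]
  65 → bin 7 (new)  [load 65/125]
  50 → bin 6  [load 125/125]
  40 → bin 7  [load 105/125]
  40 → bin 8 (new)  [load 40/125]
  20 → bin 3  [load 120/125]
8 bins opened.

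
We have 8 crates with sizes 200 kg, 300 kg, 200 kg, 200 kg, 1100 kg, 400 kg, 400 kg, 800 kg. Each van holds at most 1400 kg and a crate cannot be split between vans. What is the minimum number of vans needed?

Total = 1100 + 800 + 400 + 400 + 300 + 200 + 200 + 200 = 3600 kg.
Lower bound: ⌈3600/1400⌉ = 3 vans.
A packing using 3 vans:
  van 1: 1100 + 300 = 1400
  van 2: 800 + 400 + 200 = 1400
  van 3: 400 + 200 + 200 = 800
This matches the lower bound, so 3 is optimal.

3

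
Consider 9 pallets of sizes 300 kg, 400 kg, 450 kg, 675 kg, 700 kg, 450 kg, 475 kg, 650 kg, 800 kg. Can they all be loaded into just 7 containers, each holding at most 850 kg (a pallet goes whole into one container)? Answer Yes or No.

A valid assignment using 7 containers:
  container 1: 800 = 800
  container 2: 700 = 700
  container 3: 675 = 675
  container 4: 650 = 650
  container 5: 475 + 300 = 775
  container 6: 450 + 400 = 850
  container 7: 450 = 450
Every load is within 850 kg, so 7 containers suffice.

Yes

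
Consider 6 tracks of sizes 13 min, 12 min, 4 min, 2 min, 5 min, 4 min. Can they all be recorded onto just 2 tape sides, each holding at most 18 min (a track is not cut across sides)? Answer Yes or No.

Total = 40 min; ⌈40/18⌉ = 3.
At least 3 tape sides are required, but only 2 are allowed.

No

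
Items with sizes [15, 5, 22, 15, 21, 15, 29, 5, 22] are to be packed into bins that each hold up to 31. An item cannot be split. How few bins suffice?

6

Total = 29 + 22 + 22 + 21 + 15 + 15 + 15 + 5 + 5 = 149.
Lower bound: ⌈149/31⌉ = 5 bins.
A packing using 6 bins:
  bin 1: 29 = 29
  bin 2: 22 + 5 = 27
  bin 3: 22 + 5 = 27
  bin 4: 21 = 21
  bin 5: 15 + 15 = 30
  bin 6: 15 = 15
No arrangement into 5 bins stays within capacity, so 6 is optimal.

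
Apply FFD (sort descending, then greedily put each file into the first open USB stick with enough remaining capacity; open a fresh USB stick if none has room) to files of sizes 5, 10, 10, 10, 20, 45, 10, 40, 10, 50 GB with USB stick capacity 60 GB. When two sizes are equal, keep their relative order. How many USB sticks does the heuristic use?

Sorted descending: 50, 45, 40, 20, 10, 10, 10, 10, 10, 5.
  50 → USB stick 1 (new)  [load 50/60]
  45 → USB stick 2 (new)  [load 45/60]
  40 → USB stick 3 (new)  [load 40/60]
  20 → USB stick 3  [load 60/60]
  10 → USB stick 1  [load 60/60]
  10 → USB stick 2  [load 55/60]
  10 → USB stick 4 (new)  [load 10/60]
  10 → USB stick 4  [load 20/60]
  10 → USB stick 4  [load 30/60]
  5 → USB stick 2  [load 60/60]
4 USB sticks opened.

4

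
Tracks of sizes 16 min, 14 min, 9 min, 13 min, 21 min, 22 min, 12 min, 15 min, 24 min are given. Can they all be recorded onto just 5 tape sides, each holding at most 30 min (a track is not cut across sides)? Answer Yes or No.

No

Total = 146 min; ⌈146/30⌉ = 5.
The bound of 5 does not rule out 5, but exhaustive search shows no assignment into 5 tape sides of capacity 30 min exists — the minimum is 6.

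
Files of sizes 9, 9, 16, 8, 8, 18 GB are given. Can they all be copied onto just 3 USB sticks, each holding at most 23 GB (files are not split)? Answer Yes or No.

Total = 68 GB; ⌈68/23⌉ = 3.
The bound of 3 does not rule out 3, but exhaustive search shows no assignment into 3 USB sticks of capacity 23 GB exists — the minimum is 4.

No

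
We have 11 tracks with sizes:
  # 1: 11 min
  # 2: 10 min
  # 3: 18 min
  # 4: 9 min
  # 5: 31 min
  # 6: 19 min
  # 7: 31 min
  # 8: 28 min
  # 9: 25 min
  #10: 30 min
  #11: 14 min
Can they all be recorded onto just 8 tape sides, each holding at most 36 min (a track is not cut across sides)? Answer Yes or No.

A valid assignment using 8 tape sides:
  side 1: 31 = 31
  side 2: 31 = 31
  side 3: 30 = 30
  side 4: 28 = 28
  side 5: 25 + 11 = 36
  side 6: 19 + 14 = 33
  side 7: 18 + 10 = 28
  side 8: 9 = 9
Every load is within 36 min, so 8 tape sides suffice.

Yes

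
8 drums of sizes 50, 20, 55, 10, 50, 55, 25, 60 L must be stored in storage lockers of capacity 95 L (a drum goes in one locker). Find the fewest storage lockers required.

Total = 60 + 55 + 55 + 50 + 50 + 25 + 20 + 10 = 325 L.
Lower bound: ⌈325/95⌉ = 4 storage lockers.
Also, 5 drums each exceed 95/2 L, and no two of those can share a locker, so at least 5 storage lockers are needed.
A packing using 5 storage lockers:
  locker 1: 60 + 25 + 10 = 95
  locker 2: 55 + 20 = 75
  locker 3: 55 = 55
  locker 4: 50 = 50
  locker 5: 50 = 50
This matches the lower bound, so 5 is optimal.

5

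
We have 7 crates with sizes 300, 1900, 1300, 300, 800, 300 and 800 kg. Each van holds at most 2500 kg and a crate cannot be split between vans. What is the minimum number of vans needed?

3

Total = 1900 + 1300 + 800 + 800 + 300 + 300 + 300 = 5700 kg.
Lower bound: ⌈5700/2500⌉ = 3 vans.
A packing using 3 vans:
  van 1: 1900 + 300 + 300 = 2500
  van 2: 1300 + 800 + 300 = 2400
  van 3: 800 = 800
This matches the lower bound, so 3 is optimal.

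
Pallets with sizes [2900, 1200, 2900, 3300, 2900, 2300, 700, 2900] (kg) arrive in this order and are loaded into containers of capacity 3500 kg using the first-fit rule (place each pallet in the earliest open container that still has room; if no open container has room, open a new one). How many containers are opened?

7

  2900 → container 1 (new)  [load 2900/3500]
  1200 → container 2 (new)  [load 1200/3500]
  2900 → container 3 (new)  [load 2900/3500]
  3300 → container 4 (new)  [load 3300/3500]
  2900 → container 5 (new)  [load 2900/3500]
  2300 → container 2  [load 3500/3500]
  700 → container 6 (new)  [load 700/3500]
  2900 → container 7 (new)  [load 2900/3500]
7 containers opened.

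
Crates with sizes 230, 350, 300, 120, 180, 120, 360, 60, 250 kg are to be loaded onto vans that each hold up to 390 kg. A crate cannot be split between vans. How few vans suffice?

6

Total = 360 + 350 + 300 + 250 + 230 + 180 + 120 + 120 + 60 = 1970 kg.
Lower bound: ⌈1970/390⌉ = 6 vans.
A packing using 6 vans:
  van 1: 360 = 360
  van 2: 350 = 350
  van 3: 300 + 60 = 360
  van 4: 250 + 120 = 370
  van 5: 230 + 120 = 350
  van 6: 180 = 180
This matches the lower bound, so 6 is optimal.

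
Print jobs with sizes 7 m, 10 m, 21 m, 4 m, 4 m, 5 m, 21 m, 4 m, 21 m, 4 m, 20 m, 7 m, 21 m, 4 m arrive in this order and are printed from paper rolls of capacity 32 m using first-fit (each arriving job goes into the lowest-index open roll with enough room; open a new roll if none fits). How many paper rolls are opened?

6

  7 → roll 1 (new)  [load 7/32]
  10 → roll 1  [load 17/32]
  21 → roll 2 (new)  [load 21/32]
  4 → roll 1  [load 21/32]
  4 → roll 1  [load 25/32]
  5 → roll 1  [load 30/32]
  21 → roll 3 (new)  [load 21/32]
  4 → roll 2  [load 25/32]
  21 → roll 4 (new)  [load 21/32]
  4 → roll 2  [load 29/32]
  20 → roll 5 (new)  [load 20/32]
  7 → roll 3  [load 28/32]
  21 → roll 6 (new)  [load 21/32]
  4 → roll 3  [load 32/32]
6 paper rolls opened.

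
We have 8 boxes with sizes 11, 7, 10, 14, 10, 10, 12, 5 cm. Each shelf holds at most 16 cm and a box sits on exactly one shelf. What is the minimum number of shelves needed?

7

Total = 14 + 12 + 11 + 10 + 10 + 10 + 7 + 5 = 79 cm.
Lower bound: ⌈79/16⌉ = 5 shelves.
Also, 6 boxes each exceed 8 cm, and no two of those can share a shelf, so at least 6 shelves are needed.
A packing using 7 shelves:
  shelf 1: 14 = 14
  shelf 2: 12 = 12
  shelf 3: 11 + 5 = 16
  shelf 4: 10 = 10
  shelf 5: 10 = 10
  shelf 6: 10 = 10
  shelf 7: 7 = 7
No arrangement into 6 shelves stays within capacity, so 7 is optimal.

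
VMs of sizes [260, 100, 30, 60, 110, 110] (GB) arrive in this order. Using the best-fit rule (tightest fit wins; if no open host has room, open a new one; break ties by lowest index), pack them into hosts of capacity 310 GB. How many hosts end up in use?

3

  260 → host 1 (new)  [load 260/310]
  100 → host 2 (new)  [load 100/310]
  30 → host 1  [load 290/310]
  60 → host 2  [load 160/310]
  110 → host 2  [load 270/310]
  110 → host 3 (new)  [load 110/310]
3 hosts opened.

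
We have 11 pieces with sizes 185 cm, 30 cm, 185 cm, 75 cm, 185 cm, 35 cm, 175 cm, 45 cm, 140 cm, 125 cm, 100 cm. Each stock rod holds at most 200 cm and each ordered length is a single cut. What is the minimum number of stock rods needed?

Total = 185 + 185 + 185 + 175 + 140 + 125 + 100 + 75 + 45 + 35 + 30 = 1280 cm.
Lower bound: ⌈1280/200⌉ = 7 stock rods.
A packing using 7 stock rods:
  stock rod 1: 185 = 185
  stock rod 2: 185 = 185
  stock rod 3: 185 = 185
  stock rod 4: 175 = 175
  stock rod 5: 140 + 45 = 185
  stock rod 6: 125 + 75 = 200
  stock rod 7: 100 + 35 + 30 = 165
This matches the lower bound, so 7 is optimal.

7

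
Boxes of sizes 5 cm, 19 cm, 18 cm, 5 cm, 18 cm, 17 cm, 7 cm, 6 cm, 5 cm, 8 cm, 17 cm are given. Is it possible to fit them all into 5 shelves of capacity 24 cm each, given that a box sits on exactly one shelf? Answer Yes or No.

No

Total = 125 cm; ⌈125/24⌉ = 6.
At least 6 shelves are required, but only 5 are allowed.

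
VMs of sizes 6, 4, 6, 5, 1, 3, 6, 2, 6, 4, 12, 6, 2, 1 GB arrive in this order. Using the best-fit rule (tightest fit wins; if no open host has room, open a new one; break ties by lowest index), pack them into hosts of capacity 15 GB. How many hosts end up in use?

5

  6 → host 1 (new)  [load 6/15]
  4 → host 1  [load 10/15]
  6 → host 2 (new)  [load 6/15]
  5 → host 1  [load 15/15]
  1 → host 2  [load 7/15]
  3 → host 2  [load 10/15]
  6 → host 3 (new)  [load 6/15]
  2 → host 2  [load 12/15]
  6 → host 3  [load 12/15]
  4 → host 4 (new)  [load 4/15]
  12 → host 5 (new)  [load 12/15]
  6 → host 4  [load 10/15]
  2 → host 2  [load 14/15]
  1 → host 2  [load 15/15]
5 hosts opened.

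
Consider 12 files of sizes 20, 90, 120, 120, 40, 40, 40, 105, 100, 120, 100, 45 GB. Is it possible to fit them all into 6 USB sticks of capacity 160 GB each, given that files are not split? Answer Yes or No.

No

Total = 940 GB; ⌈940/160⌉ = 6.
7 files each exceed half the capacity and cannot share a USB stick, forcing at least 7 USB sticks.
At least 7 USB sticks are required, but only 6 are allowed.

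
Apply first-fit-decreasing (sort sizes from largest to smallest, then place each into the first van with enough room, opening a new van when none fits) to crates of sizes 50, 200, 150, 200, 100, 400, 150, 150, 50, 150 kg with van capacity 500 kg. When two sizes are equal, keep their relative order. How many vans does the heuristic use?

Sorted descending: 400, 200, 200, 150, 150, 150, 150, 100, 50, 50.
  400 → van 1 (new)  [load 400/500]
  200 → van 2 (new)  [load 200/500]
  200 → van 2  [load 400/500]
  150 → van 3 (new)  [load 150/500]
  150 → van 3  [load 300/500]
  150 → van 3  [load 450/500]
  150 → van 4 (new)  [load 150/500]
  100 → van 1  [load 500/500]
  50 → van 2  [load 450/500]
  50 → van 2  [load 500/500]
4 vans opened.

4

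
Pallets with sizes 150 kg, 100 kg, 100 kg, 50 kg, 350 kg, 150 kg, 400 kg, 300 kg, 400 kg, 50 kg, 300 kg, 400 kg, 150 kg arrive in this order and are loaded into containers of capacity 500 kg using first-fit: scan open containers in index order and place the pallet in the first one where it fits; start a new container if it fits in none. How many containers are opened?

  150 → container 1 (new)  [load 150/500]
  100 → container 1  [load 250/500]
  100 → container 1  [load 350/500]
  50 → container 1  [load 400/500]
  350 → container 2 (new)  [load 350/500]
  150 → container 2  [load 500/500]
  400 → container 3 (new)  [load 400/500]
  300 → container 4 (new)  [load 300/500]
  400 → container 5 (new)  [load 400/500]
  50 → container 1  [load 450/500]
  300 → container 6 (new)  [load 300/500]
  400 → container 7 (new)  [load 400/500]
  150 → container 4  [load 450/500]
7 containers opened.

7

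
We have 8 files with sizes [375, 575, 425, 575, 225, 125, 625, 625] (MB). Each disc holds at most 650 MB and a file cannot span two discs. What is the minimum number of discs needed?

6

Total = 625 + 625 + 575 + 575 + 425 + 375 + 225 + 125 = 3550 MB.
Lower bound: ⌈3550/650⌉ = 6 discs.
A packing using 6 discs:
  disc 1: 625 = 625
  disc 2: 625 = 625
  disc 3: 575 = 575
  disc 4: 575 = 575
  disc 5: 425 + 225 = 650
  disc 6: 375 + 125 = 500
This matches the lower bound, so 6 is optimal.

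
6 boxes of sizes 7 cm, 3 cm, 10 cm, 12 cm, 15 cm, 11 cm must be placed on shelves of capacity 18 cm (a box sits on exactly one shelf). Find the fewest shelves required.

4

Total = 15 + 12 + 11 + 10 + 7 + 3 = 58 cm.
Lower bound: ⌈58/18⌉ = 4 shelves.
A packing using 4 shelves:
  shelf 1: 15 + 3 = 18
  shelf 2: 12 = 12
  shelf 3: 11 + 7 = 18
  shelf 4: 10 = 10
This matches the lower bound, so 4 is optimal.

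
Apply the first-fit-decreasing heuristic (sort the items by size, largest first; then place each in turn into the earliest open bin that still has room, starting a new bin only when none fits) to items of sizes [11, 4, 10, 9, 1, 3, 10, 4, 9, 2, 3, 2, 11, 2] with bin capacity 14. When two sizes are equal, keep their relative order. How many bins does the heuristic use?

Sorted descending: 11, 11, 10, 10, 9, 9, 4, 4, 3, 3, 2, 2, 2, 1.
  11 → bin 1 (new)  [load 11/14]
  11 → bin 2 (new)  [load 11/14]
  10 → bin 3 (new)  [load 10/14]
  10 → bin 4 (new)  [load 10/14]
  9 → bin 5 (new)  [load 9/14]
  9 → bin 6 (new)  [load 9/14]
  4 → bin 3  [load 14/14]
  4 → bin 4  [load 14/14]
  3 → bin 1  [load 14/14]
  3 → bin 2  [load 14/14]
  2 → bin 5  [load 11/14]
  2 → bin 5  [load 13/14]
  2 → bin 6  [load 11/14]
  1 → bin 5  [load 14/14]
6 bins opened.

6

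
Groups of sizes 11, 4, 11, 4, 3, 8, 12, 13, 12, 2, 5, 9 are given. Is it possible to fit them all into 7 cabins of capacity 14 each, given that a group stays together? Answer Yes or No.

No

Total = 94; ⌈94/14⌉ = 7.
The bound of 7 does not rule out 7, but exhaustive search shows no assignment into 7 cabins of capacity 14 exists — the minimum is 8.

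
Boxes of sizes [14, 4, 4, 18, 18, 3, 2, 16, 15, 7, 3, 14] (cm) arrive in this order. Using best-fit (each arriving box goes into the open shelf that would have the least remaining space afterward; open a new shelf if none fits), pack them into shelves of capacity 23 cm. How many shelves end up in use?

  14 → shelf 1 (new)  [load 14/23]
  4 → shelf 1  [load 18/23]
  4 → shelf 1  [load 22/23]
  18 → shelf 2 (new)  [load 18/23]
  18 → shelf 3 (new)  [load 18/23]
  3 → shelf 2  [load 21/23]
  2 → shelf 2  [load 23/23]
  16 → shelf 4 (new)  [load 16/23]
  15 → shelf 5 (new)  [load 15/23]
  7 → shelf 4  [load 23/23]
  3 → shelf 3  [load 21/23]
  14 → shelf 6 (new)  [load 14/23]
6 shelves opened.

6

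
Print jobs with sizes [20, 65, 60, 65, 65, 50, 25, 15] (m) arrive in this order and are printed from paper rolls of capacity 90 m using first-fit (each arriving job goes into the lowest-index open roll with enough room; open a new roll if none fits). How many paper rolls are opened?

5

  20 → roll 1 (new)  [load 20/90]
  65 → roll 1  [load 85/90]
  60 → roll 2 (new)  [load 60/90]
  65 → roll 3 (new)  [load 65/90]
  65 → roll 4 (new)  [load 65/90]
  50 → roll 5 (new)  [load 50/90]
  25 → roll 2  [load 85/90]
  15 → roll 3  [load 80/90]
5 paper rolls opened.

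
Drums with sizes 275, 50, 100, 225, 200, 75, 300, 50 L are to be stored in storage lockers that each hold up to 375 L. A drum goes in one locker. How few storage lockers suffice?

Total = 300 + 275 + 225 + 200 + 100 + 75 + 50 + 50 = 1275 L.
Lower bound: ⌈1275/375⌉ = 4 storage lockers.
A packing using 4 storage lockers:
  locker 1: 300 + 75 = 375
  locker 2: 275 + 100 = 375
  locker 3: 225 + 50 + 50 = 325
  locker 4: 200 = 200
This matches the lower bound, so 4 is optimal.

4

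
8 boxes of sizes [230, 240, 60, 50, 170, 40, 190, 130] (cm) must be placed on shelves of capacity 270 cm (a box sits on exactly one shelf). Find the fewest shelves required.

Total = 240 + 230 + 190 + 170 + 130 + 60 + 50 + 40 = 1110 cm.
Lower bound: ⌈1110/270⌉ = 5 shelves.
A packing using 5 shelves:
  shelf 1: 240 = 240
  shelf 2: 230 + 40 = 270
  shelf 3: 190 + 60 = 250
  shelf 4: 170 + 50 = 220
  shelf 5: 130 = 130
This matches the lower bound, so 5 is optimal.

5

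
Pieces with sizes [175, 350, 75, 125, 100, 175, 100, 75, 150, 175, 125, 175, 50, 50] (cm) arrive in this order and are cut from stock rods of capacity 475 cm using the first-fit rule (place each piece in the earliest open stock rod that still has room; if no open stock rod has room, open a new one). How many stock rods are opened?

5

  175 → stock rod 1 (new)  [load 175/475]
  350 → stock rod 2 (new)  [load 350/475]
  75 → stock rod 1  [load 250/475]
  125 → stock rod 1  [load 375/475]
  100 → stock rod 1  [load 475/475]
  175 → stock rod 3 (new)  [load 175/475]
  100 → stock rod 2  [load 450/475]
  75 → stock rod 3  [load 250/475]
  150 → stock rod 3  [load 400/475]
  175 → stock rod 4 (new)  [load 175/475]
  125 → stock rod 4  [load 300/475]
  175 → stock rod 4  [load 475/475]
  50 → stock rod 3  [load 450/475]
  50 → stock rod 5 (new)  [load 50/475]
5 stock rods opened.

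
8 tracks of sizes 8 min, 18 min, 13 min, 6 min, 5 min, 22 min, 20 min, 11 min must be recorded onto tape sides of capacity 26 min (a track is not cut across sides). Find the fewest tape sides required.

Total = 22 + 20 + 18 + 13 + 11 + 8 + 6 + 5 = 103 min.
Lower bound: ⌈103/26⌉ = 4 tape sides.
A packing using 5 tape sides:
  side 1: 22 = 22
  side 2: 20 + 6 = 26
  side 3: 18 + 8 = 26
  side 4: 13 + 11 = 24
  side 5: 5 = 5
No arrangement into 4 tape sides stays within capacity, so 5 is optimal.

5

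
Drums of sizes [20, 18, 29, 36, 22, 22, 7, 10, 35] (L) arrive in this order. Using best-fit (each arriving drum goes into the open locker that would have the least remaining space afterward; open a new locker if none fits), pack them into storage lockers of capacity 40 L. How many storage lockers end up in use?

  20 → locker 1 (new)  [load 20/40]
  18 → locker 1  [load 38/40]
  29 → locker 2 (new)  [load 29/40]
  36 → locker 3 (new)  [load 36/40]
  22 → locker 4 (new)  [load 22/40]
  22 → locker 5 (new)  [load 22/40]
  7 → locker 2  [load 36/40]
  10 → locker 4  [load 32/40]
  35 → locker 6 (new)  [load 35/40]
6 storage lockers opened.

6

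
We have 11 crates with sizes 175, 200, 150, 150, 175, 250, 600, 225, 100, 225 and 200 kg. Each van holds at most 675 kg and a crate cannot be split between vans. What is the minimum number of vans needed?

4

Total = 600 + 250 + 225 + 225 + 200 + 200 + 175 + 175 + 150 + 150 + 100 = 2450 kg.
Lower bound: ⌈2450/675⌉ = 4 vans.
A packing using 4 vans:
  van 1: 600 = 600
  van 2: 250 + 225 + 200 = 675
  van 3: 225 + 200 + 175 = 600
  van 4: 175 + 150 + 150 + 100 = 575
This matches the lower bound, so 4 is optimal.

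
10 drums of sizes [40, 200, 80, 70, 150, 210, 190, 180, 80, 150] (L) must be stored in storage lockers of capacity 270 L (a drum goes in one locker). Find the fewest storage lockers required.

6

Total = 210 + 200 + 190 + 180 + 150 + 150 + 80 + 80 + 70 + 40 = 1350 L.
Lower bound: ⌈1350/270⌉ = 5 storage lockers.
Also, 6 drums each exceed 135 L, and no two of those can share a locker, so at least 6 storage lockers are needed.
A packing using 6 storage lockers:
  locker 1: 210 + 40 = 250
  locker 2: 200 + 70 = 270
  locker 3: 190 + 80 = 270
  locker 4: 180 + 80 = 260
  locker 5: 150 = 150
  locker 6: 150 = 150
This matches the lower bound, so 6 is optimal.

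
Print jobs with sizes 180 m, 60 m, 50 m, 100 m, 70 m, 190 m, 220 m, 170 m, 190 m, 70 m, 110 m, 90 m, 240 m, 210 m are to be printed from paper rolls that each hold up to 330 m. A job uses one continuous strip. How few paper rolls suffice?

7

Total = 240 + 220 + 210 + 190 + 190 + 180 + 170 + 110 + 100 + 90 + 70 + 70 + 60 + 50 = 1950 m.
Lower bound: ⌈1950/330⌉ = 6 paper rolls.
Also, 7 print jobs each exceed 165 m, and no two of those can share a roll, so at least 7 paper rolls are needed.
A packing using 7 paper rolls:
  roll 1: 240 + 90 = 330
  roll 2: 220 + 110 = 330
  roll 3: 210 + 100 = 310
  roll 4: 190 + 70 + 70 = 330
  roll 5: 190 + 60 + 50 = 300
  roll 6: 180 = 180
  roll 7: 170 = 170
This matches the lower bound, so 7 is optimal.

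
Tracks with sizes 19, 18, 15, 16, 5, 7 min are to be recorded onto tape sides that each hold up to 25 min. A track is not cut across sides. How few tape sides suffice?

Total = 19 + 18 + 16 + 15 + 7 + 5 = 80 min.
Lower bound: ⌈80/25⌉ = 4 tape sides.
A packing using 4 tape sides:
  side 1: 19 + 5 = 24
  side 2: 18 + 7 = 25
  side 3: 16 = 16
  side 4: 15 = 15
This matches the lower bound, so 4 is optimal.

4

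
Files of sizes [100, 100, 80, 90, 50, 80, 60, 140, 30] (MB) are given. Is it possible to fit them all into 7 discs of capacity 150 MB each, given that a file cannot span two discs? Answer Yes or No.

Yes

A valid assignment using 6 discs:
  disc 1: 140 = 140
  disc 2: 100 + 50 = 150
  disc 3: 100 + 30 = 130
  disc 4: 90 + 60 = 150
  disc 5: 80 = 80
  disc 6: 80 = 80
That uses only 6 ≤ 7, so 7 discs are enough.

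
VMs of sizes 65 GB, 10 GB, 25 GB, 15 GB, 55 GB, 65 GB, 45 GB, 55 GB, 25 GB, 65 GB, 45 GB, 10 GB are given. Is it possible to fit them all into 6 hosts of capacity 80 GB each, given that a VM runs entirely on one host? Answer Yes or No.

No

Total = 480 GB; ⌈480/80⌉ = 6.
7 VMs each exceed half the capacity and cannot share a host, forcing at least 7 hosts.
At least 7 hosts are required, but only 6 are allowed.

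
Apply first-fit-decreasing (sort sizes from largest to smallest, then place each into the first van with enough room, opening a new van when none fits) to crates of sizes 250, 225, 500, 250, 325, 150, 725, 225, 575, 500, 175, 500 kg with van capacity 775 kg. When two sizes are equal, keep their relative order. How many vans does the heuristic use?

6

Sorted descending: 725, 575, 500, 500, 500, 325, 250, 250, 225, 225, 175, 150.
  725 → van 1 (new)  [load 725/775]
  575 → van 2 (new)  [load 575/775]
  500 → van 3 (new)  [load 500/775]
  500 → van 4 (new)  [load 500/775]
  500 → van 5 (new)  [load 500/775]
  325 → van 6 (new)  [load 325/775]
  250 → van 3  [load 750/775]
  250 → van 4  [load 750/775]
  225 → van 5  [load 725/775]
  225 → van 6  [load 550/775]
  175 → van 2  [load 750/775]
  150 → van 6  [load 700/775]
6 vans opened.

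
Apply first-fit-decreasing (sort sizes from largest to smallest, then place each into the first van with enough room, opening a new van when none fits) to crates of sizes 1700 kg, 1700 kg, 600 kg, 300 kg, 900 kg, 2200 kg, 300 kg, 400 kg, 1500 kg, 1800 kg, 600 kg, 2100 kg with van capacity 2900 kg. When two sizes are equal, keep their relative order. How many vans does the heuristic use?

Sorted descending: 2200, 2100, 1800, 1700, 1700, 1500, 900, 600, 600, 400, 300, 300.
  2200 → van 1 (new)  [load 2200/2900]
  2100 → van 2 (new)  [load 2100/2900]
  1800 → van 3 (new)  [load 1800/2900]
  1700 → van 4 (new)  [load 1700/2900]
  1700 → van 5 (new)  [load 1700/2900]
  1500 → van 6 (new)  [load 1500/2900]
  900 → van 3  [load 2700/2900]
  600 → van 1  [load 2800/2900]
  600 → van 2  [load 2700/2900]
  400 → van 4  [load 2100/2900]
  300 → van 4  [load 2400/2900]
  300 → van 4  [load 2700/2900]
6 vans opened.

6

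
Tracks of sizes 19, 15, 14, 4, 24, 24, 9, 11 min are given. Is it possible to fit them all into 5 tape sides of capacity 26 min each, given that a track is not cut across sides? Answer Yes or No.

A valid assignment using 5 tape sides:
  side 1: 24 = 24
  side 2: 24 = 24
  side 3: 19 + 4 = 23
  side 4: 15 + 11 = 26
  side 5: 14 + 9 = 23
Every load is within 26 min, so 5 tape sides suffice.

Yes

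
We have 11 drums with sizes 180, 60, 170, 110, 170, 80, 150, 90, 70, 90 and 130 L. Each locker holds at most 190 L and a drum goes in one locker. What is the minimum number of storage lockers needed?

8

Total = 180 + 170 + 170 + 150 + 130 + 110 + 90 + 90 + 80 + 70 + 60 = 1300 L.
Lower bound: ⌈1300/190⌉ = 7 storage lockers.
A packing using 8 storage lockers:
  locker 1: 180 = 180
  locker 2: 170 = 170
  locker 3: 170 = 170
  locker 4: 150 = 150
  locker 5: 130 + 60 = 190
  locker 6: 110 + 80 = 190
  locker 7: 90 + 90 = 180
  locker 8: 70 = 70
No arrangement into 7 storage lockers stays within capacity, so 8 is optimal.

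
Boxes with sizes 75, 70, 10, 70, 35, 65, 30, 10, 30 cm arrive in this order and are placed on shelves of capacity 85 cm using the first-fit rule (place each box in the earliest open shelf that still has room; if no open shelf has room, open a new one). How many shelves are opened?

  75 → shelf 1 (new)  [load 75/85]
  70 → shelf 2 (new)  [load 70/85]
  10 → shelf 1  [load 85/85]
  70 → shelf 3 (new)  [load 70/85]
  35 → shelf 4 (new)  [load 35/85]
  65 → shelf 5 (new)  [load 65/85]
  30 → shelf 4  [load 65/85]
  10 → shelf 2  [load 80/85]
  30 → shelf 6 (new)  [load 30/85]
6 shelves opened.

6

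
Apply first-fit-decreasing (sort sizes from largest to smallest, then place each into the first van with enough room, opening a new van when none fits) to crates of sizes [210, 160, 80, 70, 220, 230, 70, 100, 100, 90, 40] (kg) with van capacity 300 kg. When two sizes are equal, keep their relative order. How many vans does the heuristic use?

Sorted descending: 230, 220, 210, 160, 100, 100, 90, 80, 70, 70, 40.
  230 → van 1 (new)  [load 230/300]
  220 → van 2 (new)  [load 220/300]
  210 → van 3 (new)  [load 210/300]
  160 → van 4 (new)  [load 160/300]
  100 → van 4  [load 260/300]
  100 → van 5 (new)  [load 100/300]
  90 → van 3  [load 300/300]
  80 → van 2  [load 300/300]
  70 → van 1  [load 300/300]
  70 → van 5  [load 170/300]
  40 → van 4  [load 300/300]
5 vans opened.

5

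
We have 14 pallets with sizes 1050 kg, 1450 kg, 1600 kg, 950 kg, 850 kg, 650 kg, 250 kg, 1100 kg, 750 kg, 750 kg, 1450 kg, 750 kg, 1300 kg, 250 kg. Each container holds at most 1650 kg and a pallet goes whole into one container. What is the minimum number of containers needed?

Total = 1600 + 1450 + 1450 + 1300 + 1100 + 1050 + 950 + 850 + 750 + 750 + 750 + 650 + 250 + 250 = 13150 kg.
Lower bound: ⌈13150/1650⌉ = 8 containers.
A packing using 9 containers:
  container 1: 1600 = 1600
  container 2: 1450 = 1450
  container 3: 1450 = 1450
  container 4: 1300 + 250 = 1550
  container 5: 1100 + 250 = 1350
  container 6: 1050 = 1050
  container 7: 950 + 650 = 1600
  container 8: 850 + 750 = 1600
  container 9: 750 + 750 = 1500
No arrangement into 8 containers stays within capacity, so 9 is optimal.

9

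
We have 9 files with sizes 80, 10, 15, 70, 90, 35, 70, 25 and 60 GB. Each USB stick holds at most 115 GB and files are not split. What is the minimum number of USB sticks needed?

Total = 90 + 80 + 70 + 70 + 60 + 35 + 25 + 15 + 10 = 455 GB.
Lower bound: ⌈455/115⌉ = 4 USB sticks.
Also, 5 files each exceed 115/2 GB, and no two of those can share a USB stick, so at least 5 USB sticks are needed.
A packing using 5 USB sticks:
  USB stick 1: 90 + 25 = 115
  USB stick 2: 80 + 35 = 115
  USB stick 3: 70 + 15 + 10 = 95
  USB stick 4: 70 = 70
  USB stick 5: 60 = 60
This matches the lower bound, so 5 is optimal.

5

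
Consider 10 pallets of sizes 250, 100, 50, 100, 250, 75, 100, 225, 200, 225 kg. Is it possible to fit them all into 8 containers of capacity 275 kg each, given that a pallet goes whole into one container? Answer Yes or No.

A valid assignment using 7 containers:
  container 1: 250 = 250
  container 2: 250 = 250
  container 3: 225 + 50 = 275
  container 4: 225 = 225
  container 5: 200 + 75 = 275
  container 6: 100 + 100 = 200
  container 7: 100 = 100
That uses only 7 ≤ 8, so 8 containers are enough.

Yes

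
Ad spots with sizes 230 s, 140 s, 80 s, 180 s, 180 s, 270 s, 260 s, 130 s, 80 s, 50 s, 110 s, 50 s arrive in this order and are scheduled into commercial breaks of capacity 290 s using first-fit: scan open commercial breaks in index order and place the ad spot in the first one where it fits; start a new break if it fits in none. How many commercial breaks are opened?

  230 → break 1 (new)  [load 230/290]
  140 → break 2 (new)  [load 140/290]
  80 → break 2  [load 220/290]
  180 → break 3 (new)  [load 180/290]
  180 → break 4 (new)  [load 180/290]
  270 → break 5 (new)  [load 270/290]
  260 → break 6 (new)  [load 260/290]
  130 → break 7 (new)  [load 130/290]
  80 → break 3  [load 260/290]
  50 → break 1  [load 280/290]
  110 → break 4  [load 290/290]
  50 → break 2  [load 270/290]
7 commercial breaks opened.

7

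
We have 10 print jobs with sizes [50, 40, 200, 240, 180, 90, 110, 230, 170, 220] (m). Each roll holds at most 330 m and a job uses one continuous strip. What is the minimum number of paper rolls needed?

6

Total = 240 + 230 + 220 + 200 + 180 + 170 + 110 + 90 + 50 + 40 = 1530 m.
Lower bound: ⌈1530/330⌉ = 5 paper rolls.
Also, 6 print jobs each exceed 165 m, and no two of those can share a roll, so at least 6 paper rolls are needed.
A packing using 6 paper rolls:
  roll 1: 240 + 90 = 330
  roll 2: 230 + 50 + 40 = 320
  roll 3: 220 + 110 = 330
  roll 4: 200 = 200
  roll 5: 180 = 180
  roll 6: 170 = 170
This matches the lower bound, so 6 is optimal.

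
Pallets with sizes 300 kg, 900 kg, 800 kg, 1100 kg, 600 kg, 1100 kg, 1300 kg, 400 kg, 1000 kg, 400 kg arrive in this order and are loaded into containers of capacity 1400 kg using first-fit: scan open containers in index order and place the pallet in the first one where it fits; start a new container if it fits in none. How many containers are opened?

  300 → container 1 (new)  [load 300/1400]
  900 → container 1  [load 1200/1400]
  800 → container 2 (new)  [load 800/1400]
  1100 → container 3 (new)  [load 1100/1400]
  600 → container 2  [load 1400/1400]
  1100 → container 4 (new)  [load 1100/1400]
  1300 → container 5 (new)  [load 1300/1400]
  400 → container 6 (new)  [load 400/1400]
  1000 → container 6  [load 1400/1400]
  400 → container 7 (new)  [load 400/1400]
7 containers opened.

7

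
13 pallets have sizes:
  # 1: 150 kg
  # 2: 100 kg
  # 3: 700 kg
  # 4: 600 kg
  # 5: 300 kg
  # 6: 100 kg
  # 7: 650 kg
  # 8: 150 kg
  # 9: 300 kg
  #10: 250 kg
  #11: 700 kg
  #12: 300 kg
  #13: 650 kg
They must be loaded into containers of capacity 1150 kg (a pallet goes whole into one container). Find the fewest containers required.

Total = 700 + 700 + 650 + 650 + 600 + 300 + 300 + 300 + 250 + 150 + 150 + 100 + 100 = 4950 kg.
Lower bound: ⌈4950/1150⌉ = 5 containers.
A packing using 5 containers:
  container 1: 700 + 300 + 150 = 1150
  container 2: 700 + 300 + 150 = 1150
  container 3: 650 + 300 + 100 + 100 = 1150
  container 4: 650 + 250 = 900
  container 5: 600 = 600
This matches the lower bound, so 5 is optimal.

5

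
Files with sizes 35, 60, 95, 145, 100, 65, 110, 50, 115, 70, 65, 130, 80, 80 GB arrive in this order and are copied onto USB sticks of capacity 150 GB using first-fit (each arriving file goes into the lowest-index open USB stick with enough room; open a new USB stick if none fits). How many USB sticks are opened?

  35 → USB stick 1 (new)  [load 35/150]
  60 → USB stick 1  [load 95/150]
  95 → USB stick 2 (new)  [load 95/150]
  145 → USB stick 3 (new)  [load 145/150]
  100 → USB stick 4 (new)  [load 100/150]
  65 → USB stick 5 (new)  [load 65/150]
  110 → USB stick 6 (new)  [load 110/150]
  50 → USB stick 1  [load 145/150]
  115 → USB stick 7 (new)  [load 115/150]
  70 → USB stick 5  [load 135/150]
  65 → USB stick 8 (new)  [load 65/150]
  130 → USB stick 9 (new)  [load 130/150]
  80 → USB stick 8  [load 145/150]
  80 → USB stick 10 (new)  [load 80/150]
10 USB sticks opened.

10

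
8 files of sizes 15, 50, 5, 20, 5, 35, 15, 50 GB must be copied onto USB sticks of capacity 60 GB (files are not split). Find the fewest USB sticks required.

Total = 50 + 50 + 35 + 20 + 15 + 15 + 5 + 5 = 195 GB.
Lower bound: ⌈195/60⌉ = 4 USB sticks.
A packing using 4 USB sticks:
  USB stick 1: 50 + 5 + 5 = 60
  USB stick 2: 50 = 50
  USB stick 3: 35 + 20 = 55
  USB stick 4: 15 + 15 = 30
This matches the lower bound, so 4 is optimal.

4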